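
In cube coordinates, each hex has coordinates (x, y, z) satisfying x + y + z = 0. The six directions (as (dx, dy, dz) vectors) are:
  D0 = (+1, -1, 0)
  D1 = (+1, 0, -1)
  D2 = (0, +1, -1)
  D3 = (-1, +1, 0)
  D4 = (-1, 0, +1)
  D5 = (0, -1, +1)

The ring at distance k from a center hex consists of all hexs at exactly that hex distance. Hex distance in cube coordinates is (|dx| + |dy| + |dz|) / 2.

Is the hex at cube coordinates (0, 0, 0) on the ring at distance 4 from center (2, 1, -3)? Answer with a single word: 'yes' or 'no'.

|px - cx| = |0 - 2| = 2
|py - cy| = |0 - 1| = 1
|pz - cz| = |0 - (-3)| = 3
distance = (2+1+3)/2 = 6/2 = 3
radius = 4; distance != radius -> no

Answer: no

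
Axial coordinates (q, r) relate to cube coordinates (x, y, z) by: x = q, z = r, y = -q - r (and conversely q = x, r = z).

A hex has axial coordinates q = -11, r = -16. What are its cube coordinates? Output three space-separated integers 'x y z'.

x = q = -11
z = r = -16
y = -x - z = -(-11) - (-16) = 27

Answer: -11 27 -16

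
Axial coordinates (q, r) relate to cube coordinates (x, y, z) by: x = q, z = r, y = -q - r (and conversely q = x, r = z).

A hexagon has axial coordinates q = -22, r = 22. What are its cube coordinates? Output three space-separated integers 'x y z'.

Answer: -22 0 22

Derivation:
x = q = -22
z = r = 22
y = -x - z = -(-22) - (22) = 0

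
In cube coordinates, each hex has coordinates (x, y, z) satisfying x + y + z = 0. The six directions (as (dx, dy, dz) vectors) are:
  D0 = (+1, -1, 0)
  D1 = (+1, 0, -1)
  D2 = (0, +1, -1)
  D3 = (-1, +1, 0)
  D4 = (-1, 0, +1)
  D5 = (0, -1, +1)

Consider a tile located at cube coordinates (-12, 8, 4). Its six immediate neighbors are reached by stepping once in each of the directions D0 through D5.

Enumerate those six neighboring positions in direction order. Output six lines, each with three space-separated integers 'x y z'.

Center: (-12, 8, 4). Add each direction:
  D0: (-12, 8, 4) + (1, -1, 0) = (-11, 7, 4)
  D1: (-12, 8, 4) + (1, 0, -1) = (-11, 8, 3)
  D2: (-12, 8, 4) + (0, 1, -1) = (-12, 9, 3)
  D3: (-12, 8, 4) + (-1, 1, 0) = (-13, 9, 4)
  D4: (-12, 8, 4) + (-1, 0, 1) = (-13, 8, 5)
  D5: (-12, 8, 4) + (0, -1, 1) = (-12, 7, 5)

Answer: -11 7 4
-11 8 3
-12 9 3
-13 9 4
-13 8 5
-12 7 5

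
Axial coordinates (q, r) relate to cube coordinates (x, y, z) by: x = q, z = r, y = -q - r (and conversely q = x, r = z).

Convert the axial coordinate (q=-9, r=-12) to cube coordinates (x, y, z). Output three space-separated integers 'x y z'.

x = q = -9
z = r = -12
y = -x - z = -(-9) - (-12) = 21

Answer: -9 21 -12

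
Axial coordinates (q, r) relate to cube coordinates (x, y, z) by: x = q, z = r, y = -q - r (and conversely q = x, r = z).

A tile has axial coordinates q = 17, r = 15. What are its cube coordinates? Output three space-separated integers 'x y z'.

Answer: 17 -32 15

Derivation:
x = q = 17
z = r = 15
y = -x - z = -(17) - (15) = -32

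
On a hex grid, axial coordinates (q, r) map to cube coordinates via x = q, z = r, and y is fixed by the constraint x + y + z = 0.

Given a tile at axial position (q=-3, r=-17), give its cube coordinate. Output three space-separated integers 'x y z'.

Answer: -3 20 -17

Derivation:
x = q = -3
z = r = -17
y = -x - z = -(-3) - (-17) = 20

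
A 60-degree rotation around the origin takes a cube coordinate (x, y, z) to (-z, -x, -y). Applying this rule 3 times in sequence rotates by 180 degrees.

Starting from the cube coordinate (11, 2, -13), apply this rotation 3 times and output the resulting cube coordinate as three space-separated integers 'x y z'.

Start: (11, 2, -13)
Step 1: (11, 2, -13) -> (-(-13), -(11), -(2)) = (13, -11, -2)
Step 2: (13, -11, -2) -> (-(-2), -(13), -(-11)) = (2, -13, 11)
Step 3: (2, -13, 11) -> (-(11), -(2), -(-13)) = (-11, -2, 13)

Answer: -11 -2 13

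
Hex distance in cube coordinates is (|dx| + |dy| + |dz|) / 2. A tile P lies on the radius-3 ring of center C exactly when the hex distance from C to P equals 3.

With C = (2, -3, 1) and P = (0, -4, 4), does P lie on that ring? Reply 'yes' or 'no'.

|px - cx| = |0 - 2| = 2
|py - cy| = |-4 - (-3)| = 1
|pz - cz| = |4 - 1| = 3
distance = (2+1+3)/2 = 6/2 = 3
radius = 3; distance == radius -> yes

Answer: yes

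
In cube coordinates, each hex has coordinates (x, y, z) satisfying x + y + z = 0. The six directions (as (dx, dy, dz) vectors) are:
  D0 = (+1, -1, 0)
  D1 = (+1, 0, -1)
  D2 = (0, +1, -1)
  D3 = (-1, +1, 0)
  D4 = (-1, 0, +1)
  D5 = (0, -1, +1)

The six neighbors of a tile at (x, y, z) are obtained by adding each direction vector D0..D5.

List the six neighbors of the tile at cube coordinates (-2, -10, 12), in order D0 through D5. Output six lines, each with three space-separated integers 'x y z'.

Center: (-2, -10, 12). Add each direction:
  D0: (-2, -10, 12) + (1, -1, 0) = (-1, -11, 12)
  D1: (-2, -10, 12) + (1, 0, -1) = (-1, -10, 11)
  D2: (-2, -10, 12) + (0, 1, -1) = (-2, -9, 11)
  D3: (-2, -10, 12) + (-1, 1, 0) = (-3, -9, 12)
  D4: (-2, -10, 12) + (-1, 0, 1) = (-3, -10, 13)
  D5: (-2, -10, 12) + (0, -1, 1) = (-2, -11, 13)

Answer: -1 -11 12
-1 -10 11
-2 -9 11
-3 -9 12
-3 -10 13
-2 -11 13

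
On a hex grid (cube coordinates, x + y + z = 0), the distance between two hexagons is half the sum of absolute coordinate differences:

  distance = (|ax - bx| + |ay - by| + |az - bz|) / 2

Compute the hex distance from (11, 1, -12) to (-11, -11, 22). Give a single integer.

Answer: 34

Derivation:
|ax - bx| = |11 - (-11)| = 22
|ay - by| = |1 - (-11)| = 12
|az - bz| = |-12 - 22| = 34
distance = (22 + 12 + 34) / 2 = 68 / 2 = 34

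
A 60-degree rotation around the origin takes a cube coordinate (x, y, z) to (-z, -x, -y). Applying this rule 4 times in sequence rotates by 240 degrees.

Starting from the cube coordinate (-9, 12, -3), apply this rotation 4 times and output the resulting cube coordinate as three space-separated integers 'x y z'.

Answer: -3 -9 12

Derivation:
Start: (-9, 12, -3)
Step 1: (-9, 12, -3) -> (-(-3), -(-9), -(12)) = (3, 9, -12)
Step 2: (3, 9, -12) -> (-(-12), -(3), -(9)) = (12, -3, -9)
Step 3: (12, -3, -9) -> (-(-9), -(12), -(-3)) = (9, -12, 3)
Step 4: (9, -12, 3) -> (-(3), -(9), -(-12)) = (-3, -9, 12)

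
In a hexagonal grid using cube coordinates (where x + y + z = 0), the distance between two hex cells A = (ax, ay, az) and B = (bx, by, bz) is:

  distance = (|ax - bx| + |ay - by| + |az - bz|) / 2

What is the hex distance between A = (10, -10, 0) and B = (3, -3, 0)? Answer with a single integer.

|ax - bx| = |10 - 3| = 7
|ay - by| = |-10 - (-3)| = 7
|az - bz| = |0 - 0| = 0
distance = (7 + 7 + 0) / 2 = 14 / 2 = 7

Answer: 7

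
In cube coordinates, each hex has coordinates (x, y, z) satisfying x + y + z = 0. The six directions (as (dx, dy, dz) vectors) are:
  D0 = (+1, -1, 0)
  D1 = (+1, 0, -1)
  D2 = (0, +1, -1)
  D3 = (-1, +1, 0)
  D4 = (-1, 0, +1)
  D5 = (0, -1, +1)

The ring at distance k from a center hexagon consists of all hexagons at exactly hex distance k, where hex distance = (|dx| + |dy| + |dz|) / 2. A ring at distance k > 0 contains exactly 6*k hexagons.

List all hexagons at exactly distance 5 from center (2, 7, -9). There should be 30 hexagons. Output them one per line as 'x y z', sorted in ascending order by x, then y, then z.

Answer: -3 7 -4
-3 8 -5
-3 9 -6
-3 10 -7
-3 11 -8
-3 12 -9
-2 6 -4
-2 12 -10
-1 5 -4
-1 12 -11
0 4 -4
0 12 -12
1 3 -4
1 12 -13
2 2 -4
2 12 -14
3 2 -5
3 11 -14
4 2 -6
4 10 -14
5 2 -7
5 9 -14
6 2 -8
6 8 -14
7 2 -9
7 3 -10
7 4 -11
7 5 -12
7 6 -13
7 7 -14

Derivation:
Walk ring at distance 5 from (2, 7, -9):
Start at center + D4*5 = (-3, 7, -4)
  hex 0: (-3, 7, -4)
  hex 1: (-2, 6, -4)
  hex 2: (-1, 5, -4)
  hex 3: (0, 4, -4)
  hex 4: (1, 3, -4)
  hex 5: (2, 2, -4)
  hex 6: (3, 2, -5)
  hex 7: (4, 2, -6)
  hex 8: (5, 2, -7)
  hex 9: (6, 2, -8)
  hex 10: (7, 2, -9)
  hex 11: (7, 3, -10)
  hex 12: (7, 4, -11)
  hex 13: (7, 5, -12)
  hex 14: (7, 6, -13)
  hex 15: (7, 7, -14)
  hex 16: (6, 8, -14)
  hex 17: (5, 9, -14)
  hex 18: (4, 10, -14)
  hex 19: (3, 11, -14)
  hex 20: (2, 12, -14)
  hex 21: (1, 12, -13)
  hex 22: (0, 12, -12)
  hex 23: (-1, 12, -11)
  hex 24: (-2, 12, -10)
  hex 25: (-3, 12, -9)
  hex 26: (-3, 11, -8)
  hex 27: (-3, 10, -7)
  hex 28: (-3, 9, -6)
  hex 29: (-3, 8, -5)
Sorted: 30 hexes.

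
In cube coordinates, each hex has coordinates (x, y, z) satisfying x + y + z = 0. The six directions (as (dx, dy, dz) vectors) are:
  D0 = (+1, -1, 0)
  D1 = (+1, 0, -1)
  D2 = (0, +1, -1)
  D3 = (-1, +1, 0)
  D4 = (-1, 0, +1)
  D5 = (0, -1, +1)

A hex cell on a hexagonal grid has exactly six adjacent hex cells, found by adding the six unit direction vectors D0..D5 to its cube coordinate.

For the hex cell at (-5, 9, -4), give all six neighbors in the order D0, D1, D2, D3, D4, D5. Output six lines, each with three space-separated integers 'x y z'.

Answer: -4 8 -4
-4 9 -5
-5 10 -5
-6 10 -4
-6 9 -3
-5 8 -3

Derivation:
Center: (-5, 9, -4). Add each direction:
  D0: (-5, 9, -4) + (1, -1, 0) = (-4, 8, -4)
  D1: (-5, 9, -4) + (1, 0, -1) = (-4, 9, -5)
  D2: (-5, 9, -4) + (0, 1, -1) = (-5, 10, -5)
  D3: (-5, 9, -4) + (-1, 1, 0) = (-6, 10, -4)
  D4: (-5, 9, -4) + (-1, 0, 1) = (-6, 9, -3)
  D5: (-5, 9, -4) + (0, -1, 1) = (-5, 8, -3)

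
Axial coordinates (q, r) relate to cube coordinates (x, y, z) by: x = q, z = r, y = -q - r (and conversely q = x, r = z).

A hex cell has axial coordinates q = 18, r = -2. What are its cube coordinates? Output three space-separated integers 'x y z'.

Answer: 18 -16 -2

Derivation:
x = q = 18
z = r = -2
y = -x - z = -(18) - (-2) = -16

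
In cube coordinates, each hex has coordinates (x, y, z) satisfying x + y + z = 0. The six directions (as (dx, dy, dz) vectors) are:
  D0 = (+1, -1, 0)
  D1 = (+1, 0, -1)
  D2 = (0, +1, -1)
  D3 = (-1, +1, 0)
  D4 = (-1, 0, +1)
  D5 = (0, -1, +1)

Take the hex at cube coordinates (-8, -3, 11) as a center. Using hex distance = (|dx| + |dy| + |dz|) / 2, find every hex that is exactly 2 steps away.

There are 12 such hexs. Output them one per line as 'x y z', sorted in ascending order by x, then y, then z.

Answer: -10 -3 13
-10 -2 12
-10 -1 11
-9 -4 13
-9 -1 10
-8 -5 13
-8 -1 9
-7 -5 12
-7 -2 9
-6 -5 11
-6 -4 10
-6 -3 9

Derivation:
Walk ring at distance 2 from (-8, -3, 11):
Start at center + D4*2 = (-10, -3, 13)
  hex 0: (-10, -3, 13)
  hex 1: (-9, -4, 13)
  hex 2: (-8, -5, 13)
  hex 3: (-7, -5, 12)
  hex 4: (-6, -5, 11)
  hex 5: (-6, -4, 10)
  hex 6: (-6, -3, 9)
  hex 7: (-7, -2, 9)
  hex 8: (-8, -1, 9)
  hex 9: (-9, -1, 10)
  hex 10: (-10, -1, 11)
  hex 11: (-10, -2, 12)
Sorted: 12 hexes.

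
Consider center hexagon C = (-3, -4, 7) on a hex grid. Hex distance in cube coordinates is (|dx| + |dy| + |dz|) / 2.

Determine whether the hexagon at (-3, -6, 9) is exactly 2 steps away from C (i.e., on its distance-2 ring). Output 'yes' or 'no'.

|px - cx| = |-3 - (-3)| = 0
|py - cy| = |-6 - (-4)| = 2
|pz - cz| = |9 - 7| = 2
distance = (0+2+2)/2 = 4/2 = 2
radius = 2; distance == radius -> yes

Answer: yes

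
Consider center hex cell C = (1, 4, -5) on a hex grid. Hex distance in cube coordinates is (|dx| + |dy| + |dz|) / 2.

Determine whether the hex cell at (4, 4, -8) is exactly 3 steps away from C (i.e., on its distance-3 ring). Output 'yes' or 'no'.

Answer: yes

Derivation:
|px - cx| = |4 - 1| = 3
|py - cy| = |4 - 4| = 0
|pz - cz| = |-8 - (-5)| = 3
distance = (3+0+3)/2 = 6/2 = 3
radius = 3; distance == radius -> yes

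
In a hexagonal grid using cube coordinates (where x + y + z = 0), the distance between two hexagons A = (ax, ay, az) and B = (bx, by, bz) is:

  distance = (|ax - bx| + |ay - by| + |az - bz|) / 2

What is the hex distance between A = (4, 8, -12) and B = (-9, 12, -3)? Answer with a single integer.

Answer: 13

Derivation:
|ax - bx| = |4 - (-9)| = 13
|ay - by| = |8 - 12| = 4
|az - bz| = |-12 - (-3)| = 9
distance = (13 + 4 + 9) / 2 = 26 / 2 = 13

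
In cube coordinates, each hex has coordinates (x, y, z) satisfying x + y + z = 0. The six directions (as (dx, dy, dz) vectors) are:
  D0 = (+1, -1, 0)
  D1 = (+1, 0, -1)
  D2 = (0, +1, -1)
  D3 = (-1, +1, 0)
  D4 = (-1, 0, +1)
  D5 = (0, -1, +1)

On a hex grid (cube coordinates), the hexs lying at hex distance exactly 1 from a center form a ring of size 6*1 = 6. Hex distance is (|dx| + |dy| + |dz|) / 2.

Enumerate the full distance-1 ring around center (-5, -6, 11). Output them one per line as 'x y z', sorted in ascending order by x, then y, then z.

Answer: -6 -6 12
-6 -5 11
-5 -7 12
-5 -5 10
-4 -7 11
-4 -6 10

Derivation:
Walk ring at distance 1 from (-5, -6, 11):
Start at center + D4*1 = (-6, -6, 12)
  hex 0: (-6, -6, 12)
  hex 1: (-5, -7, 12)
  hex 2: (-4, -7, 11)
  hex 3: (-4, -6, 10)
  hex 4: (-5, -5, 10)
  hex 5: (-6, -5, 11)
Sorted: 6 hexes.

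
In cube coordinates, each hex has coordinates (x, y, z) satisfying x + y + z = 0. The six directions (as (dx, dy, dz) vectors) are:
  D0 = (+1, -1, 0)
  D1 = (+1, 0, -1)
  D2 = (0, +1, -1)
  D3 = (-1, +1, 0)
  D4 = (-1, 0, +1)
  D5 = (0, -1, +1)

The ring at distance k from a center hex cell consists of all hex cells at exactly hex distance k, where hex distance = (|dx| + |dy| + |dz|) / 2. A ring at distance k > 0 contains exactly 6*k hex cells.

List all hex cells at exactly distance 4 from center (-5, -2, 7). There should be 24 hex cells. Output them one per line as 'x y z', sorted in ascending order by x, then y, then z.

Answer: -9 -2 11
-9 -1 10
-9 0 9
-9 1 8
-9 2 7
-8 -3 11
-8 2 6
-7 -4 11
-7 2 5
-6 -5 11
-6 2 4
-5 -6 11
-5 2 3
-4 -6 10
-4 1 3
-3 -6 9
-3 0 3
-2 -6 8
-2 -1 3
-1 -6 7
-1 -5 6
-1 -4 5
-1 -3 4
-1 -2 3

Derivation:
Walk ring at distance 4 from (-5, -2, 7):
Start at center + D4*4 = (-9, -2, 11)
  hex 0: (-9, -2, 11)
  hex 1: (-8, -3, 11)
  hex 2: (-7, -4, 11)
  hex 3: (-6, -5, 11)
  hex 4: (-5, -6, 11)
  hex 5: (-4, -6, 10)
  hex 6: (-3, -6, 9)
  hex 7: (-2, -6, 8)
  hex 8: (-1, -6, 7)
  hex 9: (-1, -5, 6)
  hex 10: (-1, -4, 5)
  hex 11: (-1, -3, 4)
  hex 12: (-1, -2, 3)
  hex 13: (-2, -1, 3)
  hex 14: (-3, 0, 3)
  hex 15: (-4, 1, 3)
  hex 16: (-5, 2, 3)
  hex 17: (-6, 2, 4)
  hex 18: (-7, 2, 5)
  hex 19: (-8, 2, 6)
  hex 20: (-9, 2, 7)
  hex 21: (-9, 1, 8)
  hex 22: (-9, 0, 9)
  hex 23: (-9, -1, 10)
Sorted: 24 hexes.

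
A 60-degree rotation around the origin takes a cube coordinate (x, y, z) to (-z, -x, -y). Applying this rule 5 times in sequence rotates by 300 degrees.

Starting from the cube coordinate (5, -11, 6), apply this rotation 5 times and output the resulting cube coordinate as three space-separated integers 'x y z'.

Start: (5, -11, 6)
Step 1: (5, -11, 6) -> (-(6), -(5), -(-11)) = (-6, -5, 11)
Step 2: (-6, -5, 11) -> (-(11), -(-6), -(-5)) = (-11, 6, 5)
Step 3: (-11, 6, 5) -> (-(5), -(-11), -(6)) = (-5, 11, -6)
Step 4: (-5, 11, -6) -> (-(-6), -(-5), -(11)) = (6, 5, -11)
Step 5: (6, 5, -11) -> (-(-11), -(6), -(5)) = (11, -6, -5)

Answer: 11 -6 -5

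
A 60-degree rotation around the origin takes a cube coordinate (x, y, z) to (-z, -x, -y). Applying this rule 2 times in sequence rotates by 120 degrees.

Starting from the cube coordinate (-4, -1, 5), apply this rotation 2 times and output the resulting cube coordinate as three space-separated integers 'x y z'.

Answer: -1 5 -4

Derivation:
Start: (-4, -1, 5)
Step 1: (-4, -1, 5) -> (-(5), -(-4), -(-1)) = (-5, 4, 1)
Step 2: (-5, 4, 1) -> (-(1), -(-5), -(4)) = (-1, 5, -4)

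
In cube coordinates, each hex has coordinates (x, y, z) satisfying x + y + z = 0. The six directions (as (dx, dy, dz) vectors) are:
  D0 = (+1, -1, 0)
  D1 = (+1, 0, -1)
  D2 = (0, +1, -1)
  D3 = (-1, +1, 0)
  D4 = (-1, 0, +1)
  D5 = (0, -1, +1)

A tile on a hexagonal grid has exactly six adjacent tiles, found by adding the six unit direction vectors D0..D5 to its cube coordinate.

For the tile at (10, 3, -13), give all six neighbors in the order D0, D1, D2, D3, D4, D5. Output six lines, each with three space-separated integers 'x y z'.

Center: (10, 3, -13). Add each direction:
  D0: (10, 3, -13) + (1, -1, 0) = (11, 2, -13)
  D1: (10, 3, -13) + (1, 0, -1) = (11, 3, -14)
  D2: (10, 3, -13) + (0, 1, -1) = (10, 4, -14)
  D3: (10, 3, -13) + (-1, 1, 0) = (9, 4, -13)
  D4: (10, 3, -13) + (-1, 0, 1) = (9, 3, -12)
  D5: (10, 3, -13) + (0, -1, 1) = (10, 2, -12)

Answer: 11 2 -13
11 3 -14
10 4 -14
9 4 -13
9 3 -12
10 2 -12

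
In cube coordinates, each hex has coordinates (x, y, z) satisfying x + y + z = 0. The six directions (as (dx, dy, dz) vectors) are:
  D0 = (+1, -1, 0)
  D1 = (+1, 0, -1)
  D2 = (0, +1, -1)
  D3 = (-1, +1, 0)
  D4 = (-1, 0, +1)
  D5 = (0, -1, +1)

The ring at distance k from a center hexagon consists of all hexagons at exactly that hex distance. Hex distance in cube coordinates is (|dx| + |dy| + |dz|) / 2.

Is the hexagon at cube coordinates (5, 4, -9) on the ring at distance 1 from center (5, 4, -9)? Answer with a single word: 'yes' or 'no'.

Answer: no

Derivation:
|px - cx| = |5 - 5| = 0
|py - cy| = |4 - 4| = 0
|pz - cz| = |-9 - (-9)| = 0
distance = (0+0+0)/2 = 0/2 = 0
radius = 1; distance != radius -> no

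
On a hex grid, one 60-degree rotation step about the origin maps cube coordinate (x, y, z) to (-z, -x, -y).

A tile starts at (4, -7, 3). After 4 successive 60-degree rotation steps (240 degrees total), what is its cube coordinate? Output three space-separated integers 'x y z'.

Start: (4, -7, 3)
Step 1: (4, -7, 3) -> (-(3), -(4), -(-7)) = (-3, -4, 7)
Step 2: (-3, -4, 7) -> (-(7), -(-3), -(-4)) = (-7, 3, 4)
Step 3: (-7, 3, 4) -> (-(4), -(-7), -(3)) = (-4, 7, -3)
Step 4: (-4, 7, -3) -> (-(-3), -(-4), -(7)) = (3, 4, -7)

Answer: 3 4 -7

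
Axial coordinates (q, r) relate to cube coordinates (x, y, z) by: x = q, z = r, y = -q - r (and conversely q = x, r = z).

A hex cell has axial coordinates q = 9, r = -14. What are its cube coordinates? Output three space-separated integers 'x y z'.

x = q = 9
z = r = -14
y = -x - z = -(9) - (-14) = 5

Answer: 9 5 -14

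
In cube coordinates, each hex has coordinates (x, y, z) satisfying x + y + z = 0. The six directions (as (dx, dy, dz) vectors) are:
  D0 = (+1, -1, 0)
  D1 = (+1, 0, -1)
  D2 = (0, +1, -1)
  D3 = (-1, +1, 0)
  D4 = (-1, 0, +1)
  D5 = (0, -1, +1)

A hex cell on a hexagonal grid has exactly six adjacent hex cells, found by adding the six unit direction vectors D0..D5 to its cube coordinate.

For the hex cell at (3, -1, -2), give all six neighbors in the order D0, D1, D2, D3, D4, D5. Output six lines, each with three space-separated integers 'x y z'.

Answer: 4 -2 -2
4 -1 -3
3 0 -3
2 0 -2
2 -1 -1
3 -2 -1

Derivation:
Center: (3, -1, -2). Add each direction:
  D0: (3, -1, -2) + (1, -1, 0) = (4, -2, -2)
  D1: (3, -1, -2) + (1, 0, -1) = (4, -1, -3)
  D2: (3, -1, -2) + (0, 1, -1) = (3, 0, -3)
  D3: (3, -1, -2) + (-1, 1, 0) = (2, 0, -2)
  D4: (3, -1, -2) + (-1, 0, 1) = (2, -1, -1)
  D5: (3, -1, -2) + (0, -1, 1) = (3, -2, -1)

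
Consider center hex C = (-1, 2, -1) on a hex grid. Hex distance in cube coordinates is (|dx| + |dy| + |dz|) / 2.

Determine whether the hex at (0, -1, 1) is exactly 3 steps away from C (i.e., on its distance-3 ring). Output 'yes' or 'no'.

|px - cx| = |0 - (-1)| = 1
|py - cy| = |-1 - 2| = 3
|pz - cz| = |1 - (-1)| = 2
distance = (1+3+2)/2 = 6/2 = 3
radius = 3; distance == radius -> yes

Answer: yes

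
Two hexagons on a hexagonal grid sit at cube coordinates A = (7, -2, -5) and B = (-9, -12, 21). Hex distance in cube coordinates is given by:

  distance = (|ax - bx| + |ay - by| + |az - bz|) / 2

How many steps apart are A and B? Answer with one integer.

|ax - bx| = |7 - (-9)| = 16
|ay - by| = |-2 - (-12)| = 10
|az - bz| = |-5 - 21| = 26
distance = (16 + 10 + 26) / 2 = 52 / 2 = 26

Answer: 26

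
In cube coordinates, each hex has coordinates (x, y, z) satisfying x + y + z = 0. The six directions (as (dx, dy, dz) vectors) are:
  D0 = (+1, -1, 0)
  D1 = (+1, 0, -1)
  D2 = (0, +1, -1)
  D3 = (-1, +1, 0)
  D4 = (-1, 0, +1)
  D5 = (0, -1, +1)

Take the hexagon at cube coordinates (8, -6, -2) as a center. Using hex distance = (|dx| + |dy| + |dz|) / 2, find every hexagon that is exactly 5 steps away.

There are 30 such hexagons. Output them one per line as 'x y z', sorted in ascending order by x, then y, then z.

Walk ring at distance 5 from (8, -6, -2):
Start at center + D4*5 = (3, -6, 3)
  hex 0: (3, -6, 3)
  hex 1: (4, -7, 3)
  hex 2: (5, -8, 3)
  hex 3: (6, -9, 3)
  hex 4: (7, -10, 3)
  hex 5: (8, -11, 3)
  hex 6: (9, -11, 2)
  hex 7: (10, -11, 1)
  hex 8: (11, -11, 0)
  hex 9: (12, -11, -1)
  hex 10: (13, -11, -2)
  hex 11: (13, -10, -3)
  hex 12: (13, -9, -4)
  hex 13: (13, -8, -5)
  hex 14: (13, -7, -6)
  hex 15: (13, -6, -7)
  hex 16: (12, -5, -7)
  hex 17: (11, -4, -7)
  hex 18: (10, -3, -7)
  hex 19: (9, -2, -7)
  hex 20: (8, -1, -7)
  hex 21: (7, -1, -6)
  hex 22: (6, -1, -5)
  hex 23: (5, -1, -4)
  hex 24: (4, -1, -3)
  hex 25: (3, -1, -2)
  hex 26: (3, -2, -1)
  hex 27: (3, -3, 0)
  hex 28: (3, -4, 1)
  hex 29: (3, -5, 2)
Sorted: 30 hexes.

Answer: 3 -6 3
3 -5 2
3 -4 1
3 -3 0
3 -2 -1
3 -1 -2
4 -7 3
4 -1 -3
5 -8 3
5 -1 -4
6 -9 3
6 -1 -5
7 -10 3
7 -1 -6
8 -11 3
8 -1 -7
9 -11 2
9 -2 -7
10 -11 1
10 -3 -7
11 -11 0
11 -4 -7
12 -11 -1
12 -5 -7
13 -11 -2
13 -10 -3
13 -9 -4
13 -8 -5
13 -7 -6
13 -6 -7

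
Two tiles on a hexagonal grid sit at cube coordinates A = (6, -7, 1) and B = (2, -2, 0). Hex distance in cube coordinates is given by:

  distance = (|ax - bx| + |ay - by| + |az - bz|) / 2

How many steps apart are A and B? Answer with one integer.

|ax - bx| = |6 - 2| = 4
|ay - by| = |-7 - (-2)| = 5
|az - bz| = |1 - 0| = 1
distance = (4 + 5 + 1) / 2 = 10 / 2 = 5

Answer: 5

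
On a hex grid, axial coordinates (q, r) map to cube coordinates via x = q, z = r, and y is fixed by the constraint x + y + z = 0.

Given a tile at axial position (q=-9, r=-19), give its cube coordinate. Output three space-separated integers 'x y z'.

Answer: -9 28 -19

Derivation:
x = q = -9
z = r = -19
y = -x - z = -(-9) - (-19) = 28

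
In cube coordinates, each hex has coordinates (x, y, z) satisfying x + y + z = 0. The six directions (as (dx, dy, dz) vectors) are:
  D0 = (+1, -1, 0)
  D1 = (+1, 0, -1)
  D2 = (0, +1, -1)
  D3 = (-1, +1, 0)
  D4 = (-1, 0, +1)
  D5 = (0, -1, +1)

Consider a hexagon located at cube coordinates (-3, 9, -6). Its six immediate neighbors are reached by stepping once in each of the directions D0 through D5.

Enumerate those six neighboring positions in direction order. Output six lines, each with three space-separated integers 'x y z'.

Center: (-3, 9, -6). Add each direction:
  D0: (-3, 9, -6) + (1, -1, 0) = (-2, 8, -6)
  D1: (-3, 9, -6) + (1, 0, -1) = (-2, 9, -7)
  D2: (-3, 9, -6) + (0, 1, -1) = (-3, 10, -7)
  D3: (-3, 9, -6) + (-1, 1, 0) = (-4, 10, -6)
  D4: (-3, 9, -6) + (-1, 0, 1) = (-4, 9, -5)
  D5: (-3, 9, -6) + (0, -1, 1) = (-3, 8, -5)

Answer: -2 8 -6
-2 9 -7
-3 10 -7
-4 10 -6
-4 9 -5
-3 8 -5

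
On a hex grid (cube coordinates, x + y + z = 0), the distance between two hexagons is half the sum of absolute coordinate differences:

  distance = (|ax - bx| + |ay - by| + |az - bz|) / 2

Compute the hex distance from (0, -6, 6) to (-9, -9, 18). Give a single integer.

Answer: 12

Derivation:
|ax - bx| = |0 - (-9)| = 9
|ay - by| = |-6 - (-9)| = 3
|az - bz| = |6 - 18| = 12
distance = (9 + 3 + 12) / 2 = 24 / 2 = 12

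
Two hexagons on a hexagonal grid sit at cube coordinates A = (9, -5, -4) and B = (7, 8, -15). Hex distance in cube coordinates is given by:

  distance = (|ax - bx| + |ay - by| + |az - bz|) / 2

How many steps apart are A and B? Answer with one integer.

Answer: 13

Derivation:
|ax - bx| = |9 - 7| = 2
|ay - by| = |-5 - 8| = 13
|az - bz| = |-4 - (-15)| = 11
distance = (2 + 13 + 11) / 2 = 26 / 2 = 13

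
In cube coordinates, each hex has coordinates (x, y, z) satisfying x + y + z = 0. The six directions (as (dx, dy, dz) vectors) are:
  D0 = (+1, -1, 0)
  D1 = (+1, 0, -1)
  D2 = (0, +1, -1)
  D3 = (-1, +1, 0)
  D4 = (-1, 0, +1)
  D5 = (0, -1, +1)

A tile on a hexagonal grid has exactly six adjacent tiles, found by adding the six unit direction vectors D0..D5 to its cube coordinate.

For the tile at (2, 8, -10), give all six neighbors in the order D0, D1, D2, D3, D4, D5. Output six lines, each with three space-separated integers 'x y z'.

Center: (2, 8, -10). Add each direction:
  D0: (2, 8, -10) + (1, -1, 0) = (3, 7, -10)
  D1: (2, 8, -10) + (1, 0, -1) = (3, 8, -11)
  D2: (2, 8, -10) + (0, 1, -1) = (2, 9, -11)
  D3: (2, 8, -10) + (-1, 1, 0) = (1, 9, -10)
  D4: (2, 8, -10) + (-1, 0, 1) = (1, 8, -9)
  D5: (2, 8, -10) + (0, -1, 1) = (2, 7, -9)

Answer: 3 7 -10
3 8 -11
2 9 -11
1 9 -10
1 8 -9
2 7 -9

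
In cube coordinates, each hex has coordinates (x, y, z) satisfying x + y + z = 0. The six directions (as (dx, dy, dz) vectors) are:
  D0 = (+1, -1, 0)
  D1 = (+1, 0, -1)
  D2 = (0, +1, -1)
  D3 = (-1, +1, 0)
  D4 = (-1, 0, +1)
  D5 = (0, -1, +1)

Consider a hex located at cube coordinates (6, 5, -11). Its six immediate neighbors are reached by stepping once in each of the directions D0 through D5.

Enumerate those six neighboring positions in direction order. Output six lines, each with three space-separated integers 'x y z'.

Center: (6, 5, -11). Add each direction:
  D0: (6, 5, -11) + (1, -1, 0) = (7, 4, -11)
  D1: (6, 5, -11) + (1, 0, -1) = (7, 5, -12)
  D2: (6, 5, -11) + (0, 1, -1) = (6, 6, -12)
  D3: (6, 5, -11) + (-1, 1, 0) = (5, 6, -11)
  D4: (6, 5, -11) + (-1, 0, 1) = (5, 5, -10)
  D5: (6, 5, -11) + (0, -1, 1) = (6, 4, -10)

Answer: 7 4 -11
7 5 -12
6 6 -12
5 6 -11
5 5 -10
6 4 -10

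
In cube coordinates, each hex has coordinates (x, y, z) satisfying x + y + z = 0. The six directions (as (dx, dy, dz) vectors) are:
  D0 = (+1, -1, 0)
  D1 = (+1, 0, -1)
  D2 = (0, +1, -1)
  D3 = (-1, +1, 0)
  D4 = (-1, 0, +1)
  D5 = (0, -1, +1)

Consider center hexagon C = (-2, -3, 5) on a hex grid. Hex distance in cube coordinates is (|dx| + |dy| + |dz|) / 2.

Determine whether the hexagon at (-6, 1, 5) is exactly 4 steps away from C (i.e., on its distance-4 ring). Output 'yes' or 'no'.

|px - cx| = |-6 - (-2)| = 4
|py - cy| = |1 - (-3)| = 4
|pz - cz| = |5 - 5| = 0
distance = (4+4+0)/2 = 8/2 = 4
radius = 4; distance == radius -> yes

Answer: yes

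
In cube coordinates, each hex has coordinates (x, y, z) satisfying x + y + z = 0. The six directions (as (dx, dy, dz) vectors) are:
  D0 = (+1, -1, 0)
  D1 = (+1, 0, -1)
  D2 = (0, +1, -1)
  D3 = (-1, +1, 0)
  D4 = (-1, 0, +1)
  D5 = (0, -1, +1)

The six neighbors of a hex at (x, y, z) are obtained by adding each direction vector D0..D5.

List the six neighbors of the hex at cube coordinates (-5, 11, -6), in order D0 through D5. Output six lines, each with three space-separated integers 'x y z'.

Center: (-5, 11, -6). Add each direction:
  D0: (-5, 11, -6) + (1, -1, 0) = (-4, 10, -6)
  D1: (-5, 11, -6) + (1, 0, -1) = (-4, 11, -7)
  D2: (-5, 11, -6) + (0, 1, -1) = (-5, 12, -7)
  D3: (-5, 11, -6) + (-1, 1, 0) = (-6, 12, -6)
  D4: (-5, 11, -6) + (-1, 0, 1) = (-6, 11, -5)
  D5: (-5, 11, -6) + (0, -1, 1) = (-5, 10, -5)

Answer: -4 10 -6
-4 11 -7
-5 12 -7
-6 12 -6
-6 11 -5
-5 10 -5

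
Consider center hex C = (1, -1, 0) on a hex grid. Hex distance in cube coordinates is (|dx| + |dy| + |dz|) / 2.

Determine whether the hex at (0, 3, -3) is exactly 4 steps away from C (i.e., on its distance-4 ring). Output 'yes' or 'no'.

|px - cx| = |0 - 1| = 1
|py - cy| = |3 - (-1)| = 4
|pz - cz| = |-3 - 0| = 3
distance = (1+4+3)/2 = 8/2 = 4
radius = 4; distance == radius -> yes

Answer: yes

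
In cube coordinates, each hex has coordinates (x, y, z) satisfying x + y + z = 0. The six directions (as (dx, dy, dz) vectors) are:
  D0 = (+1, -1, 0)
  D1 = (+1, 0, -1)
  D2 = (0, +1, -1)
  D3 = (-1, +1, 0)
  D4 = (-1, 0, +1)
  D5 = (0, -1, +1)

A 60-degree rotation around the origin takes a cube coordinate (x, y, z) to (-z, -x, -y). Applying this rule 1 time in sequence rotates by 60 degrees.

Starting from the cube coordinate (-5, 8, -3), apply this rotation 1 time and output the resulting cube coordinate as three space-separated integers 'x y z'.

Start: (-5, 8, -3)
Step 1: (-5, 8, -3) -> (-(-3), -(-5), -(8)) = (3, 5, -8)

Answer: 3 5 -8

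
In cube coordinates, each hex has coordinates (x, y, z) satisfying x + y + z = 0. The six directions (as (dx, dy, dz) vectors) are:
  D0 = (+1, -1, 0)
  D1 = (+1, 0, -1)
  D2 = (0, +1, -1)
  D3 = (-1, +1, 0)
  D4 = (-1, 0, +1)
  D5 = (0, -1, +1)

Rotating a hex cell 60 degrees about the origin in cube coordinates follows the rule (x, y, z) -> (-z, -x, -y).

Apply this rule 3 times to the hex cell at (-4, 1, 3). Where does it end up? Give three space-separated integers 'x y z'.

Start: (-4, 1, 3)
Step 1: (-4, 1, 3) -> (-(3), -(-4), -(1)) = (-3, 4, -1)
Step 2: (-3, 4, -1) -> (-(-1), -(-3), -(4)) = (1, 3, -4)
Step 3: (1, 3, -4) -> (-(-4), -(1), -(3)) = (4, -1, -3)

Answer: 4 -1 -3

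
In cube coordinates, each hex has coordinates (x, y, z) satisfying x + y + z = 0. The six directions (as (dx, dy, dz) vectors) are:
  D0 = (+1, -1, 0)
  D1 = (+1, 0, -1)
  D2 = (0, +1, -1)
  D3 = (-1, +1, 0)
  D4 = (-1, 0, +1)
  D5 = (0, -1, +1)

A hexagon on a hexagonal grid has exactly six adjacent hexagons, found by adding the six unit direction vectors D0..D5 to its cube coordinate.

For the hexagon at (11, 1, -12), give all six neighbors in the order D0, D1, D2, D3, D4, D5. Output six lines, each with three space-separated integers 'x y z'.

Center: (11, 1, -12). Add each direction:
  D0: (11, 1, -12) + (1, -1, 0) = (12, 0, -12)
  D1: (11, 1, -12) + (1, 0, -1) = (12, 1, -13)
  D2: (11, 1, -12) + (0, 1, -1) = (11, 2, -13)
  D3: (11, 1, -12) + (-1, 1, 0) = (10, 2, -12)
  D4: (11, 1, -12) + (-1, 0, 1) = (10, 1, -11)
  D5: (11, 1, -12) + (0, -1, 1) = (11, 0, -11)

Answer: 12 0 -12
12 1 -13
11 2 -13
10 2 -12
10 1 -11
11 0 -11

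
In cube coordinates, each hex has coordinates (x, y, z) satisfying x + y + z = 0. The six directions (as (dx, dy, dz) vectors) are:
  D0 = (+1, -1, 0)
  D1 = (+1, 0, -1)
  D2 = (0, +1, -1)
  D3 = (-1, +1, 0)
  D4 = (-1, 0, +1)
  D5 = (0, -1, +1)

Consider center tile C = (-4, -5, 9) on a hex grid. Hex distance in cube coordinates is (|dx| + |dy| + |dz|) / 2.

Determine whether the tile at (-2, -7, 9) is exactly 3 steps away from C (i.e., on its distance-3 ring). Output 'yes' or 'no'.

|px - cx| = |-2 - (-4)| = 2
|py - cy| = |-7 - (-5)| = 2
|pz - cz| = |9 - 9| = 0
distance = (2+2+0)/2 = 4/2 = 2
radius = 3; distance != radius -> no

Answer: no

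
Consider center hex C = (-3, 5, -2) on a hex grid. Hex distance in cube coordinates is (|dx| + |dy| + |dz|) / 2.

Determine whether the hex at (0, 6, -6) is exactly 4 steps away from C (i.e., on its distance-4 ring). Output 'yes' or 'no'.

|px - cx| = |0 - (-3)| = 3
|py - cy| = |6 - 5| = 1
|pz - cz| = |-6 - (-2)| = 4
distance = (3+1+4)/2 = 8/2 = 4
radius = 4; distance == radius -> yes

Answer: yes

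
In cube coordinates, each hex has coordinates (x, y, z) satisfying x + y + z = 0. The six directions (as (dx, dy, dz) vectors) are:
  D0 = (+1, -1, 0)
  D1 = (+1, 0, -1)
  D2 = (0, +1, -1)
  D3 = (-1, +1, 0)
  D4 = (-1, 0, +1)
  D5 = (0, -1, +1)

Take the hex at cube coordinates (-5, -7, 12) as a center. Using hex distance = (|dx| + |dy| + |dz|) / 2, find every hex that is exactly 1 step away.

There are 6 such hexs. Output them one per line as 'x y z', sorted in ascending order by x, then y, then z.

Answer: -6 -7 13
-6 -6 12
-5 -8 13
-5 -6 11
-4 -8 12
-4 -7 11

Derivation:
Walk ring at distance 1 from (-5, -7, 12):
Start at center + D4*1 = (-6, -7, 13)
  hex 0: (-6, -7, 13)
  hex 1: (-5, -8, 13)
  hex 2: (-4, -8, 12)
  hex 3: (-4, -7, 11)
  hex 4: (-5, -6, 11)
  hex 5: (-6, -6, 12)
Sorted: 6 hexes.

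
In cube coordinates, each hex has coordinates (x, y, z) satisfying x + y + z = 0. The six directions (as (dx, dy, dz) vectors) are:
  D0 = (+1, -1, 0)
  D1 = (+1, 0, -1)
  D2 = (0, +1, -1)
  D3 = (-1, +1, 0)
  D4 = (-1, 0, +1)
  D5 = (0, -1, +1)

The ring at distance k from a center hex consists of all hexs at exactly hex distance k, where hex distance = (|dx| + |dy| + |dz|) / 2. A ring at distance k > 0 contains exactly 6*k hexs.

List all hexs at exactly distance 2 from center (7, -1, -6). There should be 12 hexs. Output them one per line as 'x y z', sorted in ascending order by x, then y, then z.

Answer: 5 -1 -4
5 0 -5
5 1 -6
6 -2 -4
6 1 -7
7 -3 -4
7 1 -8
8 -3 -5
8 0 -8
9 -3 -6
9 -2 -7
9 -1 -8

Derivation:
Walk ring at distance 2 from (7, -1, -6):
Start at center + D4*2 = (5, -1, -4)
  hex 0: (5, -1, -4)
  hex 1: (6, -2, -4)
  hex 2: (7, -3, -4)
  hex 3: (8, -3, -5)
  hex 4: (9, -3, -6)
  hex 5: (9, -2, -7)
  hex 6: (9, -1, -8)
  hex 7: (8, 0, -8)
  hex 8: (7, 1, -8)
  hex 9: (6, 1, -7)
  hex 10: (5, 1, -6)
  hex 11: (5, 0, -5)
Sorted: 12 hexes.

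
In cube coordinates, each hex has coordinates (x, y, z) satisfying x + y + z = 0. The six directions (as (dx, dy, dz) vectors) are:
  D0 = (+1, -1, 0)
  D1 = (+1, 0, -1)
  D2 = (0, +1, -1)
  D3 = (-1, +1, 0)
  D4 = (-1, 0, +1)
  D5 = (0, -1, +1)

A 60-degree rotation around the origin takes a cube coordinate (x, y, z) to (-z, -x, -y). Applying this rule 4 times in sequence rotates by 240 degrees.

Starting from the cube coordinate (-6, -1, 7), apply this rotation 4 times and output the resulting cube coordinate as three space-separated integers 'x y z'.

Answer: 7 -6 -1

Derivation:
Start: (-6, -1, 7)
Step 1: (-6, -1, 7) -> (-(7), -(-6), -(-1)) = (-7, 6, 1)
Step 2: (-7, 6, 1) -> (-(1), -(-7), -(6)) = (-1, 7, -6)
Step 3: (-1, 7, -6) -> (-(-6), -(-1), -(7)) = (6, 1, -7)
Step 4: (6, 1, -7) -> (-(-7), -(6), -(1)) = (7, -6, -1)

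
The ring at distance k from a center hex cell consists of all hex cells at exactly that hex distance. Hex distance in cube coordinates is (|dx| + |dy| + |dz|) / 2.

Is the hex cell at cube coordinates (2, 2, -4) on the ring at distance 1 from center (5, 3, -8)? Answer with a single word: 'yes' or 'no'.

Answer: no

Derivation:
|px - cx| = |2 - 5| = 3
|py - cy| = |2 - 3| = 1
|pz - cz| = |-4 - (-8)| = 4
distance = (3+1+4)/2 = 8/2 = 4
radius = 1; distance != radius -> no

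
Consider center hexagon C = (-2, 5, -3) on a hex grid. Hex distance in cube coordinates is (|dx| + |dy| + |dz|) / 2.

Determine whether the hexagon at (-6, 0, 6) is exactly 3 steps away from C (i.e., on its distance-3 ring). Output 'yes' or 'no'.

Answer: no

Derivation:
|px - cx| = |-6 - (-2)| = 4
|py - cy| = |0 - 5| = 5
|pz - cz| = |6 - (-3)| = 9
distance = (4+5+9)/2 = 18/2 = 9
radius = 3; distance != radius -> no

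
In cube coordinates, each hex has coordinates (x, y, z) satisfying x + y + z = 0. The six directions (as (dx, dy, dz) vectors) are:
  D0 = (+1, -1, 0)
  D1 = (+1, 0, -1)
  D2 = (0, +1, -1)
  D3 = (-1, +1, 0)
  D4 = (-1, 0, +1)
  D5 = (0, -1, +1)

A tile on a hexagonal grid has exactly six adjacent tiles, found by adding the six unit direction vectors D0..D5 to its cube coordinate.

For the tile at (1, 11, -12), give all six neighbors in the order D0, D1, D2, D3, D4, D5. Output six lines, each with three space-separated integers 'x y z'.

Answer: 2 10 -12
2 11 -13
1 12 -13
0 12 -12
0 11 -11
1 10 -11

Derivation:
Center: (1, 11, -12). Add each direction:
  D0: (1, 11, -12) + (1, -1, 0) = (2, 10, -12)
  D1: (1, 11, -12) + (1, 0, -1) = (2, 11, -13)
  D2: (1, 11, -12) + (0, 1, -1) = (1, 12, -13)
  D3: (1, 11, -12) + (-1, 1, 0) = (0, 12, -12)
  D4: (1, 11, -12) + (-1, 0, 1) = (0, 11, -11)
  D5: (1, 11, -12) + (0, -1, 1) = (1, 10, -11)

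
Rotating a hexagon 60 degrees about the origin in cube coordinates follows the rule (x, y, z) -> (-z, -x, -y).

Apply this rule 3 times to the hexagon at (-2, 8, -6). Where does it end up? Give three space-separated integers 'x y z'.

Start: (-2, 8, -6)
Step 1: (-2, 8, -6) -> (-(-6), -(-2), -(8)) = (6, 2, -8)
Step 2: (6, 2, -8) -> (-(-8), -(6), -(2)) = (8, -6, -2)
Step 3: (8, -6, -2) -> (-(-2), -(8), -(-6)) = (2, -8, 6)

Answer: 2 -8 6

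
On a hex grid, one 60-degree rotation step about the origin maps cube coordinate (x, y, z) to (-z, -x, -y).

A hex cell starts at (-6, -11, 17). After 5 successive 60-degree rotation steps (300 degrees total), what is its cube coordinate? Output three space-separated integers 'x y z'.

Answer: 11 -17 6

Derivation:
Start: (-6, -11, 17)
Step 1: (-6, -11, 17) -> (-(17), -(-6), -(-11)) = (-17, 6, 11)
Step 2: (-17, 6, 11) -> (-(11), -(-17), -(6)) = (-11, 17, -6)
Step 3: (-11, 17, -6) -> (-(-6), -(-11), -(17)) = (6, 11, -17)
Step 4: (6, 11, -17) -> (-(-17), -(6), -(11)) = (17, -6, -11)
Step 5: (17, -6, -11) -> (-(-11), -(17), -(-6)) = (11, -17, 6)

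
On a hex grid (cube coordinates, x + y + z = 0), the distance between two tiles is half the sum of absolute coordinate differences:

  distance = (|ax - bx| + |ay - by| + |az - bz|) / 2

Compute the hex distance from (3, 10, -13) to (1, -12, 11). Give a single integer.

Answer: 24

Derivation:
|ax - bx| = |3 - 1| = 2
|ay - by| = |10 - (-12)| = 22
|az - bz| = |-13 - 11| = 24
distance = (2 + 22 + 24) / 2 = 48 / 2 = 24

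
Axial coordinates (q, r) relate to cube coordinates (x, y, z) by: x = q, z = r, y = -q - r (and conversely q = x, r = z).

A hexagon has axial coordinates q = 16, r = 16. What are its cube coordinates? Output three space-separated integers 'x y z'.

Answer: 16 -32 16

Derivation:
x = q = 16
z = r = 16
y = -x - z = -(16) - (16) = -32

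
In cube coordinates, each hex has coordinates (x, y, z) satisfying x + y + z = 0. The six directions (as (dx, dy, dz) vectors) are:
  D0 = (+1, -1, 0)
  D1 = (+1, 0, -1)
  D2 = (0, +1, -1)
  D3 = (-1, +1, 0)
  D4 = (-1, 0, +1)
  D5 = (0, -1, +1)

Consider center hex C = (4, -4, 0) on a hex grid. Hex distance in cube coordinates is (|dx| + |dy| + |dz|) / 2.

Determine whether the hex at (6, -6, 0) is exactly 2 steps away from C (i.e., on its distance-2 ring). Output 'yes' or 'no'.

Answer: yes

Derivation:
|px - cx| = |6 - 4| = 2
|py - cy| = |-6 - (-4)| = 2
|pz - cz| = |0 - 0| = 0
distance = (2+2+0)/2 = 4/2 = 2
radius = 2; distance == radius -> yes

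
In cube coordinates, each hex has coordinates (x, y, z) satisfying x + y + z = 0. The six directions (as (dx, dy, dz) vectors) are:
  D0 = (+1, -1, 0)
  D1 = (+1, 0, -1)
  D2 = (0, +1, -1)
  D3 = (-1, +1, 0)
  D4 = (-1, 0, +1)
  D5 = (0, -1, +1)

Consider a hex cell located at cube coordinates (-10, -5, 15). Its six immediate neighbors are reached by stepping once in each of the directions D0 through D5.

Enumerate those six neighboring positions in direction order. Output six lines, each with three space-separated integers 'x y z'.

Center: (-10, -5, 15). Add each direction:
  D0: (-10, -5, 15) + (1, -1, 0) = (-9, -6, 15)
  D1: (-10, -5, 15) + (1, 0, -1) = (-9, -5, 14)
  D2: (-10, -5, 15) + (0, 1, -1) = (-10, -4, 14)
  D3: (-10, -5, 15) + (-1, 1, 0) = (-11, -4, 15)
  D4: (-10, -5, 15) + (-1, 0, 1) = (-11, -5, 16)
  D5: (-10, -5, 15) + (0, -1, 1) = (-10, -6, 16)

Answer: -9 -6 15
-9 -5 14
-10 -4 14
-11 -4 15
-11 -5 16
-10 -6 16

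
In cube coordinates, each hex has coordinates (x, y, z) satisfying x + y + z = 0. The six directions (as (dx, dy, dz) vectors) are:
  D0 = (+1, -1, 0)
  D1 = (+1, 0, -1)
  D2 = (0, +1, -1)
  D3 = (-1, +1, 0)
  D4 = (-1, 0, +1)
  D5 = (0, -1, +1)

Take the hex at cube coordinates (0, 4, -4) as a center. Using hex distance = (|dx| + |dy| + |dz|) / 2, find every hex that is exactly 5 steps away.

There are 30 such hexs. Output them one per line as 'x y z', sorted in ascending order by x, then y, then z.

Answer: -5 4 1
-5 5 0
-5 6 -1
-5 7 -2
-5 8 -3
-5 9 -4
-4 3 1
-4 9 -5
-3 2 1
-3 9 -6
-2 1 1
-2 9 -7
-1 0 1
-1 9 -8
0 -1 1
0 9 -9
1 -1 0
1 8 -9
2 -1 -1
2 7 -9
3 -1 -2
3 6 -9
4 -1 -3
4 5 -9
5 -1 -4
5 0 -5
5 1 -6
5 2 -7
5 3 -8
5 4 -9

Derivation:
Walk ring at distance 5 from (0, 4, -4):
Start at center + D4*5 = (-5, 4, 1)
  hex 0: (-5, 4, 1)
  hex 1: (-4, 3, 1)
  hex 2: (-3, 2, 1)
  hex 3: (-2, 1, 1)
  hex 4: (-1, 0, 1)
  hex 5: (0, -1, 1)
  hex 6: (1, -1, 0)
  hex 7: (2, -1, -1)
  hex 8: (3, -1, -2)
  hex 9: (4, -1, -3)
  hex 10: (5, -1, -4)
  hex 11: (5, 0, -5)
  hex 12: (5, 1, -6)
  hex 13: (5, 2, -7)
  hex 14: (5, 3, -8)
  hex 15: (5, 4, -9)
  hex 16: (4, 5, -9)
  hex 17: (3, 6, -9)
  hex 18: (2, 7, -9)
  hex 19: (1, 8, -9)
  hex 20: (0, 9, -9)
  hex 21: (-1, 9, -8)
  hex 22: (-2, 9, -7)
  hex 23: (-3, 9, -6)
  hex 24: (-4, 9, -5)
  hex 25: (-5, 9, -4)
  hex 26: (-5, 8, -3)
  hex 27: (-5, 7, -2)
  hex 28: (-5, 6, -1)
  hex 29: (-5, 5, 0)
Sorted: 30 hexes.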